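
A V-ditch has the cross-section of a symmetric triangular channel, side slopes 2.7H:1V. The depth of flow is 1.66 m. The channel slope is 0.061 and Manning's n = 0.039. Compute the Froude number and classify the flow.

supercritical

For a triangular section with side slope z = 2.7: A = zy² = 2.7×1.66² = 7.44 m²; P = 2y√(1+z²) = 2×1.66×2.879 = 9.559 m.
Hydraulic radius R = A/P = 7.44/9.559 = 0.7783 m.
V = (1/n) R^(2/3) √S = (1/0.039) × 0.7783^(2/3) × √0.061 = 5.359 m/s. Hydraulic depth D_h = A/T = 7.44/8.964 = 0.83 m.
Froude number Fr = V/√(g·D_h) = 5.359/√(9.81×0.83) = 1.88, which is greater than 1, so the flow is supercritical.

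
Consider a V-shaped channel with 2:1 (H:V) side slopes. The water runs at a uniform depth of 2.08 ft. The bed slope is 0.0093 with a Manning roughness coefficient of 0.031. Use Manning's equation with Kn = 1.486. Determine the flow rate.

Q = 38.1 ft³/s

For a triangular section with side slope z = 2: A = zy² = 2×2.08² = 8.653 ft²; P = 2y√(1+z²) = 2×2.08×2.236 = 9.302 ft.
Hydraulic radius R = A/P = 8.653/9.302 = 0.9302 ft.
Manning's equation: Q = (1.486/n) A R^(2/3) S^(1/2) = (1.486/0.031) × 8.653 × 0.9302^(2/3) × 0.0093^(1/2) = 38.1 ft³/s.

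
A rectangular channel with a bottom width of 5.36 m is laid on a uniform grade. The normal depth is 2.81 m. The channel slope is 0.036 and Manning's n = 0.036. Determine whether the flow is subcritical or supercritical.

Flow area A = b·y = 5.36 × 2.81 = 15.06 m². Wetted perimeter P = b + 2y = 5.36 + 2×2.81 = 10.98 m.
Hydraulic radius R = A/P = 15.06/10.98 = 1.372 m.
V = (1/n) R^(2/3) √S = (1/0.036) × 1.372^(2/3) × √0.036 = 6.507 m/s. Hydraulic depth D_h = A/T = 15.06/5.36 = 2.81 m.
Froude number Fr = V/√(g·D_h) = 6.507/√(9.81×2.81) = 1.24, which is greater than 1, so the flow is supercritical.

supercritical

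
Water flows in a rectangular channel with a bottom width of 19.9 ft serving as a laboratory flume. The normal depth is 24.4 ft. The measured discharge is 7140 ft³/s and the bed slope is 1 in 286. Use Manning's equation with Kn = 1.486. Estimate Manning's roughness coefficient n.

n = 0.022

Flow area A = b·y = 19.9 × 24.4 = 485.6 ft². Wetted perimeter P = b + 2y = 19.9 + 2×24.4 = 68.7 ft.
Hydraulic radius R = A/P = 485.6/68.7 = 7.068 ft.
Rearranging Manning's equation: n = (1.486/Q) A R^(2/3) S^(1/2) = (1.486/7140) × 485.6 × 7.068^(2/3) × √0.003497 = 0.022.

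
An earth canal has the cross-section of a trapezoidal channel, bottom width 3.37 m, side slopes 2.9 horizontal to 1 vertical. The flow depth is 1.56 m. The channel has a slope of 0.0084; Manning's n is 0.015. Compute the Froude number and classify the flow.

supercritical

With bottom width b = 3.37 m and side slope z = 2.9: A = (b + zy)y = (3.37 + 2.9×1.56)×1.56 = 12.31 m²; P = b + 2y√(1+z²) = 3.37 + 2×1.56×3.068 = 12.94 m.
Hydraulic radius R = A/P = 12.31/12.94 = 0.9516 m.
V = (1/n) R^(2/3) √S = (1/0.015) × 0.9516^(2/3) × √0.0084 = 5.911 m/s. Hydraulic depth D_h = A/T = 12.31/12.42 = 0.9917 m.
Froude number Fr = V/√(g·D_h) = 5.911/√(9.81×0.9917) = 1.9, which is greater than 1, so the flow is supercritical.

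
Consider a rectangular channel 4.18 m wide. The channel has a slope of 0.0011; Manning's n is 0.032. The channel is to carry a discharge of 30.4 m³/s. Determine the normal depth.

Manning's equation rearranged: A R^(2/3) = nQ / (1·√S) = 0.032 × 30.4 / (√0.0011) = 29.33.
At y = 3.87 m: A R^(2/3) = 19.83 — low.
At y = 6.15 m: A R^(2/3) = 34.58 — high.
At y = 5.35 m: A R^(2/3) = 29.34 — matches.

y_n = 5.35 m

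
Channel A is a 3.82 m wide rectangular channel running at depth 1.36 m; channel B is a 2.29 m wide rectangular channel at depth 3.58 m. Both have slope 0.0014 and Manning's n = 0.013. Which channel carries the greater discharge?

channel B

Channel A: Flow area A = b·y = 3.82 × 1.36 = 5.195 m². Wetted perimeter P = b + 2y = 3.82 + 2×1.36 = 6.54 m. Hydraulic radius R = A/P = 5.195/6.54 = 0.7944 m. Q_A = (1/0.013)·5.195·0.7944^(2/3)·√0.0014 = 12.83 m³/s.
Channel B: Flow area A = b·y = 2.29 × 3.58 = 8.198 m². Wetted perimeter P = b + 2y = 2.29 + 2×3.58 = 9.45 m. Hydraulic radius R = A/P = 8.198/9.45 = 0.8675 m. Q_B = (1/0.013)·8.198·0.8675^(2/3)·√0.0014 = 21.46 m³/s.
Q_A = 12.83 m³/s vs Q_B = 21.46 m³/s, so channel B carries more.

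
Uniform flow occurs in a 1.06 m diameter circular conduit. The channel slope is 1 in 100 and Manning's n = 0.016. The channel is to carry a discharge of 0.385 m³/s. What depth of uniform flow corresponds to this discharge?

y_n = 0.295 m

Manning's equation rearranged: A R^(2/3) = nQ / (1·√S) = 0.016 × 0.385 / (√0.01) = 0.0616.
Try y = 0.356 m: A R^(2/3) = 0.08854 — high.
Try y = 0.295 m: A R^(2/3) = 0.0616 — ≈ 0.0616.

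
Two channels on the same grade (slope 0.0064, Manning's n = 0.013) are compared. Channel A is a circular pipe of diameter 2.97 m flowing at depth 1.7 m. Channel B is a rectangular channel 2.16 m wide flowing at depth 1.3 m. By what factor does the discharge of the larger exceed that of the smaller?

1.8

Channel A: For a circular section of diameter D = 2.97 m at depth y = 1.7 m, the central angle is θ = 2 arccos(1 − 2y/D) = 3.432 rad. Then A = (D²/8)(θ − sin θ) = 4.1 m² and P = Dθ/2 = 5.097 m. Hydraulic radius R = A/P = 4.1/5.097 = 0.8045 m. Q_A = (1/0.013)·4.1·0.8045^(2/3)·√0.0064 = 21.83 m³/s.
Channel B: Flow area A = b·y = 2.16 × 1.3 = 2.808 m². Wetted perimeter P = b + 2y = 2.16 + 2×1.3 = 4.76 m. Hydraulic radius R = A/P = 2.808/4.76 = 0.5899 m. Q_B = (1/0.013)·2.808·0.5899^(2/3)·√0.0064 = 12.15 m³/s.
The larger discharge is 21.83 m³/s and the smaller is 12.15 m³/s; the ratio is 1.8.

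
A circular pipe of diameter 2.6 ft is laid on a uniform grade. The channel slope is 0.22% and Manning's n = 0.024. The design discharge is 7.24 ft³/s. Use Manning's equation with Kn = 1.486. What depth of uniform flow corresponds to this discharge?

y_n = 1.49 ft

Manning's equation rearranged: A R^(2/3) = nQ / (1.486·√S) = 0.024 × 7.24 / (1.486 × √0.0022) = 2.493.
Try y = 1.13 ft: A R^(2/3) = 1.56 — low.
Try y = 1.77 ft: A R^(2/3) = 3.214 — high.
Try y = 1.49 ft: A R^(2/3) = 2.492 — matches.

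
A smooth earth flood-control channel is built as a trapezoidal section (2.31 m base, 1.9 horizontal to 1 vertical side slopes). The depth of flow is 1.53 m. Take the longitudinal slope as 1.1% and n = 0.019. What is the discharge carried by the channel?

Q = 41 m³/s

With bottom width b = 2.31 m and side slope z = 1.9: A = (b + zy)y = (2.31 + 1.9×1.53)×1.53 = 7.982 m²; P = b + 2y√(1+z²) = 2.31 + 2×1.53×2.147 = 8.88 m.
Hydraulic radius R = A/P = 7.982/8.88 = 0.8989 m.
Manning's equation: Q = (1/n) A R^(2/3) S^(1/2) = (1/0.019) × 7.982 × 0.8989^(2/3) × 0.011^(1/2) = 41 m³/s.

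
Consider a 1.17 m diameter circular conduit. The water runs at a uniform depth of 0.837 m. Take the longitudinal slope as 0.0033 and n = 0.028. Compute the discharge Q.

For a circular section of diameter D = 1.17 m at depth y = 0.837 m, the central angle is θ = 2 arccos(1 − 2y/D) = 4.032 rad. Then A = (D²/8)(θ − sin θ) = 0.823 m² and P = Dθ/2 = 2.359 m.
Hydraulic radius R = A/P = 0.823/2.359 = 0.3489 m.
Manning's equation: Q = (1/n) A R^(2/3) S^(1/2) = (1/0.028) × 0.823 × 0.3489^(2/3) × 0.0033^(1/2) = 0.837 m³/s.

Q = 0.837 m³/s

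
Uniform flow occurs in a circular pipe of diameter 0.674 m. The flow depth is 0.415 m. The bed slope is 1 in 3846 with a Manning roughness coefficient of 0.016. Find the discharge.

For a circular section of diameter D = 0.674 m at depth y = 0.415 m, the central angle is θ = 2 arccos(1 − 2y/D) = 3.609 rad. Then A = (D²/8)(θ − sin θ) = 0.2305 m² and P = Dθ/2 = 1.216 m.
Hydraulic radius R = A/P = 0.2305/1.216 = 0.1895 m.
Manning's equation: Q = (1/n) A R^(2/3) S^(1/2) = (1/0.016) × 0.2305 × 0.1895^(2/3) × 0.00026^(1/2) = 0.0766 m³/s.

Q = 0.0766 m³/s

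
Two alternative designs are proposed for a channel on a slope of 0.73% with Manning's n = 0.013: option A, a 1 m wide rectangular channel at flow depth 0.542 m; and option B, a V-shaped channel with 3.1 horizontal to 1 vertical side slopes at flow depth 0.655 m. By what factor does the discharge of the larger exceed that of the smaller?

2.77

Channel A: Flow area A = b·y = 1 × 0.542 = 0.542 m². Wetted perimeter P = b + 2y = 1 + 2×0.542 = 2.084 m. Hydraulic radius R = A/P = 0.542/2.084 = 0.2601 m. Q_A = (1/0.013)·0.542·0.2601^(2/3)·√0.0073 = 1.451 m³/s.
Channel B: For a triangular section with side slope z = 3.1: A = zy² = 3.1×0.655² = 1.33 m²; P = 2y√(1+z²) = 2×0.655×3.257 = 4.267 m. Hydraulic radius R = A/P = 1.33/4.267 = 0.3117 m. Q_B = (1/0.013)·1.33·0.3117^(2/3)·√0.0073 = 4.018 m³/s.
The larger discharge is 4.018 m³/s and the smaller is 1.451 m³/s; the ratio is 2.77.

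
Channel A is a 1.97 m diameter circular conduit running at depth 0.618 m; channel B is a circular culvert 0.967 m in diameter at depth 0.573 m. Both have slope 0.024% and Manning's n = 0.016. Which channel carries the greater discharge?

Channel A: For a circular section of diameter D = 1.97 m at depth y = 0.618 m, the central angle is θ = 2 arccos(1 − 2y/D) = 2.378 rad. Then A = (D²/8)(θ − sin θ) = 0.8181 m² and P = Dθ/2 = 2.342 m. Hydraulic radius R = A/P = 0.8181/2.342 = 0.3493 m. Q_A = (1/0.016)·0.8181·0.3493^(2/3)·√0.00024 = 0.3929 m³/s.
Channel B: For a circular section of diameter D = 0.967 m at depth y = 0.573 m, the central angle is θ = 2 arccos(1 − 2y/D) = 3.514 rad. Then A = (D²/8)(θ − sin θ) = 0.4533 m² and P = Dθ/2 = 1.699 m. Hydraulic radius R = A/P = 0.4533/1.699 = 0.2668 m. Q_B = (1/0.016)·0.4533·0.2668^(2/3)·√0.00024 = 0.1819 m³/s.
Q_A = 0.3929 m³/s vs Q_B = 0.1819 m³/s, so channel A carries more.

channel A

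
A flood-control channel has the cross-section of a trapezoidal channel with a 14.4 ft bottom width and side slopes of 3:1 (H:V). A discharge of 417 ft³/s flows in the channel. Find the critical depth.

y_c = 2.48 ft

At critical depth, Q² T / (g A³) = 1, i.e. A³/T = Q²/g = 417²/32.2 = 5400.
Try y = 1.91 ft: A³/T = 2198 — short.
Try y = 2.88 ft: A³/T = 9222 — over.
Try y = 2.48 ft: A³/T = 5427 — matches.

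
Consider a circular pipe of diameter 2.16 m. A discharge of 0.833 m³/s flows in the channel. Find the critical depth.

At critical depth, Q² T / (g A³) = 1, i.e. A³/T = Q²/g = 0.833²/9.81 = 0.07073.
Try y = 0.288 m: A³/T = 0.01669 — too small.
Try y = 0.416 m: A³/T = 0.07088 — ≈ 0.07073.

y_c = 0.416 m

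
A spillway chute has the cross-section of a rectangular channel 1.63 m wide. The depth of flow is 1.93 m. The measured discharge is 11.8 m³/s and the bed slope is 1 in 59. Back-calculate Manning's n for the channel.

Flow area A = b·y = 1.63 × 1.93 = 3.146 m². Wetted perimeter P = b + 2y = 1.63 + 2×1.93 = 5.49 m.
Hydraulic radius R = A/P = 3.146/5.49 = 0.573 m.
Rearranging Manning's equation: n = (1/Q) A R^(2/3) S^(1/2) = (1/11.8) × 3.146 × 0.573^(2/3) × √0.01695 = 0.0239.

n = 0.0239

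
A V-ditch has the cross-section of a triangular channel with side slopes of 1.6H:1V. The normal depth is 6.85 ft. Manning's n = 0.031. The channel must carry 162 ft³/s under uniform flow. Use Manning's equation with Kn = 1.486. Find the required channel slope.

For a triangular section with side slope z = 1.6: A = zy² = 1.6×6.85² = 75.08 ft²; P = 2y√(1+z²) = 2×6.85×1.887 = 25.85 ft.
Hydraulic radius R = A/P = 75.08/25.85 = 2.904 ft.
From Manning's equation, S = [nQ / (1.486 A R^(2/3))]² = [0.031 × 162 / (1.486 × 75.08 × 2.904^(2/3))]² = 0.000489.

S = 0.000489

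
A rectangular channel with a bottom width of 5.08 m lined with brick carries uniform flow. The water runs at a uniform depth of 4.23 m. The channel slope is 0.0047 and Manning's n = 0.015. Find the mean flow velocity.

Flow area A = b·y = 5.08 × 4.23 = 21.49 m². Wetted perimeter P = b + 2y = 5.08 + 2×4.23 = 13.54 m.
Hydraulic radius R = A/P = 21.49/13.54 = 1.587 m.
From Manning's equation, V = (1/n) R^(2/3) S^(1/2) = (1/0.015) × 1.587^(2/3) × 0.0047^(1/2) = 6.22 m/s.

V = 6.22 m/s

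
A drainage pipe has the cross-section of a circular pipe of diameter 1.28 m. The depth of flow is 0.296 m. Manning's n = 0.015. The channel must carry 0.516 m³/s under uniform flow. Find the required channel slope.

S = 0.012

For a circular section of diameter D = 1.28 m at depth y = 0.296 m, the central angle is θ = 2 arccos(1 − 2y/D) = 2.007 rad. Then A = (D²/8)(θ − sin θ) = 0.2253 m² and P = Dθ/2 = 1.284 m.
Hydraulic radius R = A/P = 0.2253/1.284 = 0.1754 m.
From Manning's equation, S = [nQ / (1 A R^(2/3))]² = [0.015 × 0.516 / (1 × 0.2253 × 0.1754^(2/3))]² = 0.012.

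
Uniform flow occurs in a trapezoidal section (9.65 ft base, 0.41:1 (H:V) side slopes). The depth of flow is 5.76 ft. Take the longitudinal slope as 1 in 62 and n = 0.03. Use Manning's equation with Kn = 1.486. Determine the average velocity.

With bottom width b = 9.65 ft and side slope z = 0.41: A = (b + zy)y = (9.65 + 0.41×5.76)×5.76 = 69.19 ft²; P = b + 2y√(1+z²) = 9.65 + 2×5.76×1.081 = 22.1 ft.
Hydraulic radius R = A/P = 69.19/22.1 = 3.131 ft.
From Manning's equation, V = (1.486/n) R^(2/3) S^(1/2) = (1.486/0.03) × 3.131^(2/3) × 0.01613^(1/2) = 13.5 ft/s.

V = 13.5 ft/s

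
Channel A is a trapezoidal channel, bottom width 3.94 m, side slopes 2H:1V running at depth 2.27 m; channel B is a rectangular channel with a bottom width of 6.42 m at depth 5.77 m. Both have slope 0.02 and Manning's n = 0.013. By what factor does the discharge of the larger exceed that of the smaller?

Channel A: With bottom width b = 3.94 m and side slope z = 2: A = (b + zy)y = (3.94 + 2×2.27)×2.27 = 19.25 m²; P = b + 2y√(1+z²) = 3.94 + 2×2.27×2.236 = 14.09 m. Hydraulic radius R = A/P = 19.25/14.09 = 1.366 m. Q_A = (1/0.013)·19.25·1.366^(2/3)·√0.02 = 257.8 m³/s.
Channel B: Flow area A = b·y = 6.42 × 5.77 = 37.04 m². Wetted perimeter P = b + 2y = 6.42 + 2×5.77 = 17.96 m. Hydraulic radius R = A/P = 37.04/17.96 = 2.063 m. Q_B = (1/0.013)·37.04·2.063^(2/3)·√0.02 = 653 m³/s.
The larger discharge is 653 m³/s and the smaller is 257.8 m³/s; the ratio is 2.53.

2.53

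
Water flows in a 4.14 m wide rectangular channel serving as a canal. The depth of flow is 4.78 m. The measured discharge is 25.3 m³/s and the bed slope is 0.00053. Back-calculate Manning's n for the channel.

Flow area A = b·y = 4.14 × 4.78 = 19.79 m². Wetted perimeter P = b + 2y = 4.14 + 2×4.78 = 13.7 m.
Hydraulic radius R = A/P = 19.79/13.7 = 1.444 m.
Rearranging Manning's equation: n = (1/Q) A R^(2/3) S^(1/2) = (1/25.3) × 19.79 × 1.444^(2/3) × √0.00053 = 0.023.

n = 0.023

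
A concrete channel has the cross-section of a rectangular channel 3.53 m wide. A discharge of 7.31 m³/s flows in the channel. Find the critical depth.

y_c = 0.759 m

For a rectangular channel, critical depth y_c = (q²/g)^(1/3) where q = Q/b = 7.31/3.53 = 2.071 m²/s.
So y_c = (2.071²/9.81)^(1/3) = 0.759 m.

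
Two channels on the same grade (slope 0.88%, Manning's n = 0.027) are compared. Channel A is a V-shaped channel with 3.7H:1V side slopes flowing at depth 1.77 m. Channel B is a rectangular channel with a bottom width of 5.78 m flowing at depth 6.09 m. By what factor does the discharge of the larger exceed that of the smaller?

5.28

Channel A: For a triangular section with side slope z = 3.7: A = zy² = 3.7×1.77² = 11.59 m²; P = 2y√(1+z²) = 2×1.77×3.833 = 13.57 m. Hydraulic radius R = A/P = 11.59/13.57 = 0.8543 m. Q_A = (1/0.027)·11.59·0.8543^(2/3)·√0.0088 = 36.26 m³/s.
Channel B: Flow area A = b·y = 5.78 × 6.09 = 35.2 m². Wetted perimeter P = b + 2y = 5.78 + 2×6.09 = 17.96 m. Hydraulic radius R = A/P = 35.2/17.96 = 1.96 m. Q_B = (1/0.027)·35.2·1.96^(2/3)·√0.0088 = 191.5 m³/s.
The larger discharge is 191.5 m³/s and the smaller is 36.26 m³/s; the ratio is 5.28.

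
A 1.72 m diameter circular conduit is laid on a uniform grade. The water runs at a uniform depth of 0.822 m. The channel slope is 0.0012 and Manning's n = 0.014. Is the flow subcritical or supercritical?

For a circular section of diameter D = 1.72 m at depth y = 0.822 m, the central angle is θ = 2 arccos(1 − 2y/D) = 3.053 rad. Then A = (D²/8)(θ − sin θ) = 1.096 m² and P = Dθ/2 = 2.626 m.
Hydraulic radius R = A/P = 1.096/2.626 = 0.4176 m.
V = (1/n) R^(2/3) √S = (1/0.014) × 0.4176^(2/3) × √0.0012 = 1.382 m/s. Hydraulic depth D_h = A/T = 1.096/1.718 = 0.6381 m.
Froude number Fr = V/√(g·D_h) = 1.382/√(9.81×0.6381) = 0.553, which is less than 1, so the flow is subcritical.

subcritical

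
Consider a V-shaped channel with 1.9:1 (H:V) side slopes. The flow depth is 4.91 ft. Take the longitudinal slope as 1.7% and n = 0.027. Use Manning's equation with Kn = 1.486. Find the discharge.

For a triangular section with side slope z = 1.9: A = zy² = 1.9×4.91² = 45.81 ft²; P = 2y√(1+z²) = 2×4.91×2.147 = 21.08 ft.
Hydraulic radius R = A/P = 45.81/21.08 = 2.172 ft.
Manning's equation: Q = (1.486/n) A R^(2/3) S^(1/2) = (1.486/0.027) × 45.81 × 2.172^(2/3) × 0.017^(1/2) = 551 ft³/s.

Q = 551 ft³/s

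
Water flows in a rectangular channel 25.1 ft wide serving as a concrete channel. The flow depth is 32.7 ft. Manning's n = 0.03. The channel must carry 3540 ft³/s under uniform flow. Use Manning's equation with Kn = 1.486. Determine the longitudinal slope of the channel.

S = 0.000401

Flow area A = b·y = 25.1 × 32.7 = 820.8 ft². Wetted perimeter P = b + 2y = 25.1 + 2×32.7 = 90.5 ft.
Hydraulic radius R = A/P = 820.8/90.5 = 9.069 ft.
From Manning's equation, S = [nQ / (1.486 A R^(2/3))]² = [0.03 × 3540 / (1.486 × 820.8 × 9.069^(2/3))]² = 0.000401.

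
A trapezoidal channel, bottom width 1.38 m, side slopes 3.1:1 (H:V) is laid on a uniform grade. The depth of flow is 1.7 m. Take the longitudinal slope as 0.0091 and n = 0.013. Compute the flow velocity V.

V = 6.88 m/s

With bottom width b = 1.38 m and side slope z = 3.1: A = (b + zy)y = (1.38 + 3.1×1.7)×1.7 = 11.3 m²; P = b + 2y√(1+z²) = 1.38 + 2×1.7×3.257 = 12.45 m.
Hydraulic radius R = A/P = 11.3/12.45 = 0.9077 m.
From Manning's equation, V = (1/n) R^(2/3) S^(1/2) = (1/0.013) × 0.9077^(2/3) × 0.0091^(1/2) = 6.88 m/s.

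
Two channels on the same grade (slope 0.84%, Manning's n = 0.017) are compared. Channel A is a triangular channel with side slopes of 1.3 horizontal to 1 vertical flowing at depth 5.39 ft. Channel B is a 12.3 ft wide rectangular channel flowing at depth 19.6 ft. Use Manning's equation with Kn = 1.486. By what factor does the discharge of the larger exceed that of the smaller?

10.8

Channel A: For a triangular section with side slope z = 1.3: A = zy² = 1.3×5.39² = 37.77 ft²; P = 2y√(1+z²) = 2×5.39×1.64 = 17.68 ft. Hydraulic radius R = A/P = 37.77/17.68 = 2.136 ft. Q_A = (1.486/0.017)·37.77·2.136^(2/3)·√0.0084 = 501.9 ft³/s.
Channel B: Flow area A = b·y = 12.3 × 19.6 = 241.1 ft². Wetted perimeter P = b + 2y = 12.3 + 2×19.6 = 51.5 ft. Hydraulic radius R = A/P = 241.1/51.5 = 4.681 ft. Q_B = (1.486/0.017)·241.1·4.681^(2/3)·√0.0084 = 5405 ft³/s.
The larger discharge is 5405 ft³/s and the smaller is 501.9 ft³/s; the ratio is 10.8.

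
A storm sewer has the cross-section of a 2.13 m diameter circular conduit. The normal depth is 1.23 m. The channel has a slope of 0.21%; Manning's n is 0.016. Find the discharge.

For a circular section of diameter D = 2.13 m at depth y = 1.23 m, the central angle is θ = 2 arccos(1 − 2y/D) = 3.453 rad. Then A = (D²/8)(θ − sin θ) = 2.132 m² and P = Dθ/2 = 3.677 m.
Hydraulic radius R = A/P = 2.132/3.677 = 0.5797 m.
Manning's equation: Q = (1/n) A R^(2/3) S^(1/2) = (1/0.016) × 2.132 × 0.5797^(2/3) × 0.0021^(1/2) = 4.24 m³/s.

Q = 4.24 m³/s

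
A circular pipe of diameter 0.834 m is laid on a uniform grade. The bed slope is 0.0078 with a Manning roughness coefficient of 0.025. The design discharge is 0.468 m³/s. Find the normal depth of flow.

Manning's equation rearranged: A R^(2/3) = nQ / (1·√S) = 0.025 × 0.468 / (√0.0078) = 0.1325.
Trying y = 0.407 m: A R^(2/3) = 0.09215 — short.
Trying y = 0.509 m: A R^(2/3) = 0.1324 — matches.

y_n = 0.509 m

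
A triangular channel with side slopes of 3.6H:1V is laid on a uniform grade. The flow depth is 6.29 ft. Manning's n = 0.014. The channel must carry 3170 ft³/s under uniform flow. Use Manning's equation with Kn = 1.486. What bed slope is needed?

S = 0.01

For a triangular section with side slope z = 3.6: A = zy² = 3.6×6.29² = 142.4 ft²; P = 2y√(1+z²) = 2×6.29×3.736 = 47 ft.
Hydraulic radius R = A/P = 142.4/47 = 3.03 ft.
From Manning's equation, S = [nQ / (1.486 A R^(2/3))]² = [0.014 × 3170 / (1.486 × 142.4 × 3.03^(2/3))]² = 0.01.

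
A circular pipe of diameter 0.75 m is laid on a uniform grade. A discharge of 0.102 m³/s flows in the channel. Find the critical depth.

At critical depth, Q² T / (g A³) = 1, i.e. A³/T = Q²/g = 0.102²/9.81 = 0.001061.
Trying y = 0.242 m: A³/T = 0.002672 — over.
Trying y = 0.17 m: A³/T = 0.0006768 — short.
Trying y = 0.191 m: A³/T = 0.001066 — ≈ 0.001061.

y_c = 0.191 m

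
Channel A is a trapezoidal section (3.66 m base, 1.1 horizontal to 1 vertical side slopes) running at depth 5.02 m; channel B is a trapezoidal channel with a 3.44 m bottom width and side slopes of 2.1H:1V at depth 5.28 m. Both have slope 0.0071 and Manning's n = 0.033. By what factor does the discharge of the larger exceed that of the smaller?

Channel A: With bottom width b = 3.66 m and side slope z = 1.1: A = (b + zy)y = (3.66 + 1.1×5.02)×5.02 = 46.09 m²; P = b + 2y√(1+z²) = 3.66 + 2×5.02×1.487 = 18.59 m. Hydraulic radius R = A/P = 46.09/18.59 = 2.48 m. Q_A = (1/0.033)·46.09·2.48^(2/3)·√0.0071 = 215.6 m³/s.
Channel B: With bottom width b = 3.44 m and side slope z = 2.1: A = (b + zy)y = (3.44 + 2.1×5.28)×5.28 = 76.71 m²; P = b + 2y√(1+z²) = 3.44 + 2×5.28×2.326 = 28 m. Hydraulic radius R = A/P = 76.71/28 = 2.739 m. Q_B = (1/0.033)·76.71·2.739^(2/3)·√0.0071 = 383.5 m³/s.
The larger discharge is 383.5 m³/s and the smaller is 215.6 m³/s; the ratio is 1.78.

1.78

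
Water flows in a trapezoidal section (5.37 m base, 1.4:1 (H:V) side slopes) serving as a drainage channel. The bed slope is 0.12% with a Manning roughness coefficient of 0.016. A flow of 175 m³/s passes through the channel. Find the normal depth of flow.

y_n = 4.11 m

Manning's equation rearranged: A R^(2/3) = nQ / (1·√S) = 0.016 × 175 / (√0.0012) = 80.83.
Trying y = 4.73 m: A R^(2/3) = 107.8 — too large.
Trying y = 3.02 m: A R^(2/3) = 43.51 — too small.
Trying y = 4.11 m: A R^(2/3) = 80.66 — matches.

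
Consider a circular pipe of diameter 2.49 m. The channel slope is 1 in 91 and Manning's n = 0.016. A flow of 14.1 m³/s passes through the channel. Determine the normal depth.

y_n = 1.4 m

Manning's equation rearranged: A R^(2/3) = nQ / (1·√S) = 0.016 × 14.1 / (√0.01099) = 2.152.
Trying y = 1.17 m: A R^(2/3) = 1.595 — too small.
Trying y = 1.63 m: A R^(2/3) = 2.713 — too large.
Trying y = 1.4 m: A R^(2/3) = 2.154 — ≈ 2.152.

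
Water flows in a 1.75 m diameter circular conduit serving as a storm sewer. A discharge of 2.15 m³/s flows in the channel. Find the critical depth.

At critical depth, Q² T / (g A³) = 1, i.e. A³/T = Q²/g = 2.15²/9.81 = 0.4712.
At y = 0.888 m: A³/T = 1.052 — high.
At y = 0.638 m: A³/T = 0.296 — low.
At y = 0.72 m: A³/T = 0.4713 — close enough.

y_c = 0.72 m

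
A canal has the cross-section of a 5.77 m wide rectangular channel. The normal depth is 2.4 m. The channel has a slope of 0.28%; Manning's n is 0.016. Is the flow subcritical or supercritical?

subcritical

Flow area A = b·y = 5.77 × 2.4 = 13.85 m². Wetted perimeter P = b + 2y = 5.77 + 2×2.4 = 10.57 m.
Hydraulic radius R = A/P = 13.85/10.57 = 1.31 m.
V = (1/n) R^(2/3) √S = (1/0.016) × 1.31^(2/3) × √0.0028 = 3.96 m/s. Hydraulic depth D_h = A/T = 13.85/5.77 = 2.4 m.
Froude number Fr = V/√(g·D_h) = 3.96/√(9.81×2.4) = 0.816, which is less than 1, so the flow is subcritical.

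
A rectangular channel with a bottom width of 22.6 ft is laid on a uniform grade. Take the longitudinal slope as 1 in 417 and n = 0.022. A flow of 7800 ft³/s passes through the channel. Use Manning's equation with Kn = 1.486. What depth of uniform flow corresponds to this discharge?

Manning's equation rearranged: A R^(2/3) = nQ / (1.486·√S) = 0.022 × 7800 / (1.486 × √0.002398) = 2358.
Try y = 32.8 ft: A R^(2/3) = 3064 — high.
Try y = 19.4 ft: A R^(2/3) = 1626 — low.
Try y = 26.3 ft: A R^(2/3) = 2358 — ≈ 2358.

y_n = 26.3 ft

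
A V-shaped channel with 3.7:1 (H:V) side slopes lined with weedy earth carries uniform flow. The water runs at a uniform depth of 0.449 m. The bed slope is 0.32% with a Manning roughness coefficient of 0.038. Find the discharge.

Q = 0.401 m³/s

For a triangular section with side slope z = 3.7: A = zy² = 3.7×0.449² = 0.7459 m²; P = 2y√(1+z²) = 2×0.449×3.833 = 3.442 m.
Hydraulic radius R = A/P = 0.7459/3.442 = 0.2167 m.
Manning's equation: Q = (1/n) A R^(2/3) S^(1/2) = (1/0.038) × 0.7459 × 0.2167^(2/3) × 0.0032^(1/2) = 0.401 m³/s.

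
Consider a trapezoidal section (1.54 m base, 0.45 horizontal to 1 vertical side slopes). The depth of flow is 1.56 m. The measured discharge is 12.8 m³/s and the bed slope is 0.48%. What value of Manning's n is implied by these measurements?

n = 0.015

With bottom width b = 1.54 m and side slope z = 0.45: A = (b + zy)y = (1.54 + 0.45×1.56)×1.56 = 3.498 m²; P = b + 2y√(1+z²) = 1.54 + 2×1.56×1.097 = 4.961 m.
Hydraulic radius R = A/P = 3.498/4.961 = 0.705 m.
Rearranging Manning's equation: n = (1/Q) A R^(2/3) S^(1/2) = (1/12.8) × 3.498 × 0.705^(2/3) × √0.0048 = 0.015.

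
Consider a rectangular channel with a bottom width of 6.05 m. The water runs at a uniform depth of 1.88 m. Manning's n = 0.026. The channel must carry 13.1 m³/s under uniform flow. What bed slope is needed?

Flow area A = b·y = 6.05 × 1.88 = 11.37 m². Wetted perimeter P = b + 2y = 6.05 + 2×1.88 = 9.81 m.
Hydraulic radius R = A/P = 11.37/9.81 = 1.159 m.
From Manning's equation, S = [nQ / (1 A R^(2/3))]² = [0.026 × 13.1 / (1 × 11.37 × 1.159^(2/3))]² = 0.000736.

S = 0.000736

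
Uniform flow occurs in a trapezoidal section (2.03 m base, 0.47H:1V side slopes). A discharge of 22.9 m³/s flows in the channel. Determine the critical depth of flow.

y_c = 2 m

At critical depth, Q² T / (g A³) = 1, i.e. A³/T = Q²/g = 22.9²/9.81 = 53.46.
Trying y = 1.41 m: A³/T = 16.31 — low.
Trying y = 2.4 m: A³/T = 101.6 — high.
Trying y = 2 m: A³/T = 53.6 — matches.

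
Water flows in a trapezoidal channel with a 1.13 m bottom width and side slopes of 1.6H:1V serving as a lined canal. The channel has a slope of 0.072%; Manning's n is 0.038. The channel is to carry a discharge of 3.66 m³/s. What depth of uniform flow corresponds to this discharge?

y_n = 1.6 m

Manning's equation rearranged: A R^(2/3) = nQ / (1·√S) = 0.038 × 3.66 / (√0.00072) = 5.183.
Try y = 1.79 m: A R^(2/3) = 6.697 — high.
Try y = 1.6 m: A R^(2/3) = 5.188 — close enough.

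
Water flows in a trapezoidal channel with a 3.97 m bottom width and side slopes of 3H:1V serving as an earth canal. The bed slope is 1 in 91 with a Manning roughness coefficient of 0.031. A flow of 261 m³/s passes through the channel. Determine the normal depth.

Manning's equation rearranged: A R^(2/3) = nQ / (1·√S) = 0.031 × 261 / (√0.01099) = 77.18.
At y = 2.97 m: A R^(2/3) = 54.09 — low.
At y = 4.02 m: A R^(2/3) = 108.7 — high.
At y = 3.47 m: A R^(2/3) = 77.23 — ≈ 77.18.

y_n = 3.47 m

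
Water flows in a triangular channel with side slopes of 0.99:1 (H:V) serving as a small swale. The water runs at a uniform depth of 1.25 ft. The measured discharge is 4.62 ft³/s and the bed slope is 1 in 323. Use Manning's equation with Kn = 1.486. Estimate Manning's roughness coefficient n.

n = 0.016

For a triangular section with side slope z = 0.99: A = zy² = 0.99×1.25² = 1.547 ft²; P = 2y√(1+z²) = 2×1.25×1.407 = 3.518 ft.
Hydraulic radius R = A/P = 1.547/3.518 = 0.4397 ft.
Rearranging Manning's equation: n = (1.486/Q) A R^(2/3) S^(1/2) = (1.486/4.62) × 1.547 × 0.4397^(2/3) × √0.003096 = 0.016.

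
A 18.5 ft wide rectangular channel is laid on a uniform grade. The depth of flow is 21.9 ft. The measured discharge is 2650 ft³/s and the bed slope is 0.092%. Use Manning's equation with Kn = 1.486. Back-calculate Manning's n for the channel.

Flow area A = b·y = 18.5 × 21.9 = 405.1 ft². Wetted perimeter P = b + 2y = 18.5 + 2×21.9 = 62.3 ft.
Hydraulic radius R = A/P = 405.1/62.3 = 6.503 ft.
Rearranging Manning's equation: n = (1.486/Q) A R^(2/3) S^(1/2) = (1.486/2650) × 405.1 × 6.503^(2/3) × √0.00092 = 0.024.

n = 0.024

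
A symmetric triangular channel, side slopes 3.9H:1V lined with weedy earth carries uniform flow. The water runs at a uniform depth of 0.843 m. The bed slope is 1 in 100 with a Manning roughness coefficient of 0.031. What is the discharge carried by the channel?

For a triangular section with side slope z = 3.9: A = zy² = 3.9×0.843² = 2.772 m²; P = 2y√(1+z²) = 2×0.843×4.026 = 6.788 m.
Hydraulic radius R = A/P = 2.772/6.788 = 0.4083 m.
Manning's equation: Q = (1/n) A R^(2/3) S^(1/2) = (1/0.031) × 2.772 × 0.4083^(2/3) × 0.01^(1/2) = 4.92 m³/s.

Q = 4.92 m³/s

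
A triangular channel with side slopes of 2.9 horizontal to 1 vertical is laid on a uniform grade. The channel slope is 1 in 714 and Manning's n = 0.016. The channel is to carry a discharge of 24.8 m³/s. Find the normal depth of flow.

Manning's equation rearranged: A R^(2/3) = nQ / (1·√S) = 0.016 × 24.8 / (√0.001401) = 10.6.
At y = 1.6 m: A R^(2/3) = 6.163 — too small.
At y = 2.22 m: A R^(2/3) = 14.76 — too large.
At y = 1.96 m: A R^(2/3) = 10.59 — matches.

y_n = 1.96 m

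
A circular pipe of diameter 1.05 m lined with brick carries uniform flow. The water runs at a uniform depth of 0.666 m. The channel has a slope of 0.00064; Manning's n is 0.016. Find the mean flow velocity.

V = 0.708 m/s

For a circular section of diameter D = 1.05 m at depth y = 0.666 m, the central angle is θ = 2 arccos(1 − 2y/D) = 3.685 rad. Then A = (D²/8)(θ − sin θ) = 0.5792 m² and P = Dθ/2 = 1.935 m.
Hydraulic radius R = A/P = 0.5792/1.935 = 0.2994 m.
From Manning's equation, V = (1/n) R^(2/3) S^(1/2) = (1/0.016) × 0.2994^(2/3) × 0.00064^(1/2) = 0.708 m/s.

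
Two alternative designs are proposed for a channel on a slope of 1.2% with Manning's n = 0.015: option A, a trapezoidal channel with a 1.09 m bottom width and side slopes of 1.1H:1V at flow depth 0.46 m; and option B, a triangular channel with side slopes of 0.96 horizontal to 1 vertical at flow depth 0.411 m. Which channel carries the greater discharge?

Channel A: With bottom width b = 1.09 m and side slope z = 1.1: A = (b + zy)y = (1.09 + 1.1×0.46)×0.46 = 0.7342 m²; P = b + 2y√(1+z²) = 1.09 + 2×0.46×1.487 = 2.458 m. Hydraulic radius R = A/P = 0.7342/2.458 = 0.2987 m. Q_A = (1/0.015)·0.7342·0.2987^(2/3)·√0.012 = 2.396 m³/s.
Channel B: For a triangular section with side slope z = 0.96: A = zy² = 0.96×0.411² = 0.1622 m²; P = 2y√(1+z²) = 2×0.411×1.386 = 1.139 m. Hydraulic radius R = A/P = 0.1622/1.139 = 0.1423 m. Q_B = (1/0.015)·0.1622·0.1423^(2/3)·√0.012 = 0.3228 m³/s.
Q_A = 2.396 m³/s vs Q_B = 0.3228 m³/s, so channel A carries more.

channel A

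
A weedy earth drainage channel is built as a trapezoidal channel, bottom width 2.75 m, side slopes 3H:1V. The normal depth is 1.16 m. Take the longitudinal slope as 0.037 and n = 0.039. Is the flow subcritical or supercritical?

supercritical

With bottom width b = 2.75 m and side slope z = 3: A = (b + zy)y = (2.75 + 3×1.16)×1.16 = 7.227 m²; P = b + 2y√(1+z²) = 2.75 + 2×1.16×3.162 = 10.09 m.
Hydraulic radius R = A/P = 7.227/10.09 = 0.7165 m.
V = (1/n) R^(2/3) √S = (1/0.039) × 0.7165^(2/3) × √0.037 = 3.949 m/s. Hydraulic depth D_h = A/T = 7.227/9.71 = 0.7443 m.
Froude number Fr = V/√(g·D_h) = 3.949/√(9.81×0.7443) = 1.46, which is greater than 1, so the flow is supercritical.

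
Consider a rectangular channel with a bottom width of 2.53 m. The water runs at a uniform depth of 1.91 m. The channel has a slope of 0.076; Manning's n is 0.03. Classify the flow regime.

supercritical

Flow area A = b·y = 2.53 × 1.91 = 4.832 m². Wetted perimeter P = b + 2y = 2.53 + 2×1.91 = 6.35 m.
Hydraulic radius R = A/P = 4.832/6.35 = 0.761 m.
V = (1/n) R^(2/3) √S = (1/0.03) × 0.761^(2/3) × √0.076 = 7.66 m/s. Hydraulic depth D_h = A/T = 4.832/2.53 = 1.91 m.
Froude number Fr = V/√(g·D_h) = 7.66/√(9.81×1.91) = 1.77, which is greater than 1, so the flow is supercritical.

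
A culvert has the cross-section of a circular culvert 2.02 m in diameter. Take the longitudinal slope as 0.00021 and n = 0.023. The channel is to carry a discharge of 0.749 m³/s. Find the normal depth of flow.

Manning's equation rearranged: A R^(2/3) = nQ / (1·√S) = 0.023 × 0.749 / (√0.00021) = 1.189.
At y = 0.883 m: A R^(2/3) = 0.804 — short.
At y = 1.3 m: A R^(2/3) = 1.515 — over.
At y = 1.11 m: A R^(2/3) = 1.189 — close enough.

y_n = 1.11 m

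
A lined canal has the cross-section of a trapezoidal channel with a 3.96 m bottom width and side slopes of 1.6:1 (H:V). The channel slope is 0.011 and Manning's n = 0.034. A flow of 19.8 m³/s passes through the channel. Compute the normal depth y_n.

y_n = 1.22 m

Manning's equation rearranged: A R^(2/3) = nQ / (1·√S) = 0.034 × 19.8 / (√0.011) = 6.419.
Trying y = 1.38 m: A R^(2/3) = 8.101 — over.
Trying y = 0.98 m: A R^(2/3) = 4.301 — short.
Trying y = 1.22 m: A R^(2/3) = 6.433 — ≈ 6.419.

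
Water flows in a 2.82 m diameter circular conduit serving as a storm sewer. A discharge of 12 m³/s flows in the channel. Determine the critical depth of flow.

y_c = 1.53 m

At critical depth, Q² T / (g A³) = 1, i.e. A³/T = Q²/g = 12²/9.81 = 14.68.
At y = 1.11 m: A³/T = 4.32 — short.
At y = 1.81 m: A³/T = 28.1 — over.
At y = 1.53 m: A³/T = 14.75 — ≈ 14.68.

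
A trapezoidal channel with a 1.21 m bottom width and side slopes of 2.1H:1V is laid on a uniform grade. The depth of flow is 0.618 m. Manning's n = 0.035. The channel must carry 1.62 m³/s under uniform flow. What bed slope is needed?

S = 0.00487

With bottom width b = 1.21 m and side slope z = 2.1: A = (b + zy)y = (1.21 + 2.1×0.618)×0.618 = 1.55 m²; P = b + 2y√(1+z²) = 1.21 + 2×0.618×2.326 = 4.085 m.
Hydraulic radius R = A/P = 1.55/4.085 = 0.3794 m.
From Manning's equation, S = [nQ / (1 A R^(2/3))]² = [0.035 × 1.62 / (1 × 1.55 × 0.3794^(2/3))]² = 0.00487.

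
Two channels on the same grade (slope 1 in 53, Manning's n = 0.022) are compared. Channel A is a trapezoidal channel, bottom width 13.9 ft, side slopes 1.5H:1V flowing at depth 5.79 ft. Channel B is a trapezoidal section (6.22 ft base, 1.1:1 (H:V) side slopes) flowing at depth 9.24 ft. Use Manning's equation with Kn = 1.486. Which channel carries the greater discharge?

Channel A: With bottom width b = 13.9 ft and side slope z = 1.5: A = (b + zy)y = (13.9 + 1.5×5.79)×5.79 = 130.8 ft²; P = b + 2y√(1+z²) = 13.9 + 2×5.79×1.803 = 34.78 ft. Hydraulic radius R = A/P = 130.8/34.78 = 3.76 ft. Q_A = (1.486/0.022)·130.8·3.76^(2/3)·√0.01887 = 2934 ft³/s.
Channel B: With bottom width b = 6.22 ft and side slope z = 1.1: A = (b + zy)y = (6.22 + 1.1×9.24)×9.24 = 151.4 ft²; P = b + 2y√(1+z²) = 6.22 + 2×9.24×1.487 = 33.69 ft. Hydraulic radius R = A/P = 151.4/33.69 = 4.493 ft. Q_B = (1.486/0.022)·151.4·4.493^(2/3)·√0.01887 = 3825 ft³/s.
Q_A = 2934 ft³/s vs Q_B = 3825 ft³/s, so channel B carries more.

channel B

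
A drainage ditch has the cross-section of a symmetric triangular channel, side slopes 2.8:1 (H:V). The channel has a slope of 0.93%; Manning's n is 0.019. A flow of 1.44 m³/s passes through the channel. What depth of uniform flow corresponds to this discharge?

Manning's equation rearranged: A R^(2/3) = nQ / (1·√S) = 0.019 × 1.44 / (√0.0093) = 0.2837.
Trying y = 0.594 m: A R^(2/3) = 0.4225 — too large.
Trying y = 0.422 m: A R^(2/3) = 0.1698 — too small.
Trying y = 0.512 m: A R^(2/3) = 0.2843 — close enough.

y_n = 0.512 m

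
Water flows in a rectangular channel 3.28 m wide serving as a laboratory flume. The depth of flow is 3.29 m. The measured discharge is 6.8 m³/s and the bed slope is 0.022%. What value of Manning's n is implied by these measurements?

Flow area A = b·y = 3.28 × 3.29 = 10.79 m². Wetted perimeter P = b + 2y = 3.28 + 2×3.29 = 9.86 m.
Hydraulic radius R = A/P = 10.79/9.86 = 1.094 m.
Rearranging Manning's equation: n = (1/Q) A R^(2/3) S^(1/2) = (1/6.8) × 10.79 × 1.094^(2/3) × √0.00022 = 0.025.

n = 0.025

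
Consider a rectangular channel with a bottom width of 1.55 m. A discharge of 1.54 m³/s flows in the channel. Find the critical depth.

y_c = 0.465 m

For a rectangular channel, critical depth y_c = (q²/g)^(1/3) where q = Q/b = 1.54/1.55 = 0.9935 m²/s.
So y_c = (0.9935²/9.81)^(1/3) = 0.465 m.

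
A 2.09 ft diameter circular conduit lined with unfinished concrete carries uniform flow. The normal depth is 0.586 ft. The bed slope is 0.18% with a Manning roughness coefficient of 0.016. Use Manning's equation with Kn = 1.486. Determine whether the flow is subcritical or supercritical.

subcritical

For a circular section of diameter D = 2.09 ft at depth y = 0.586 ft, the central angle is θ = 2 arccos(1 − 2y/D) = 2.232 rad. Then A = (D²/8)(θ − sin θ) = 0.7878 ft² and P = Dθ/2 = 2.333 ft.
Hydraulic radius R = A/P = 0.7878/2.333 = 0.3378 ft.
V = (1.486/n) R^(2/3) √S = (1.486/0.016) × 0.3378^(2/3) × √0.0018 = 1.911 ft/s. Hydraulic depth D_h = A/T = 0.7878/1.878 = 0.4196 ft.
Froude number Fr = V/√(g·D_h) = 1.911/√(32.2×0.4196) = 0.52, which is less than 1, so the flow is subcritical.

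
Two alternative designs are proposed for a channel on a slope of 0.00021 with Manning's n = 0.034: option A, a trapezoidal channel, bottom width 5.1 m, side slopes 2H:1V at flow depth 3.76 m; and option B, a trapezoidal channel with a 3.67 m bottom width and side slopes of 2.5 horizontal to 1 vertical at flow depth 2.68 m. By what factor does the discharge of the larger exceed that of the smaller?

Channel A: With bottom width b = 5.1 m and side slope z = 2: A = (b + zy)y = (5.1 + 2×3.76)×3.76 = 47.45 m²; P = b + 2y√(1+z²) = 5.1 + 2×3.76×2.236 = 21.92 m. Hydraulic radius R = A/P = 47.45/21.92 = 2.165 m. Q_A = (1/0.034)·47.45·2.165^(2/3)·√0.00021 = 33.85 m³/s.
Channel B: With bottom width b = 3.67 m and side slope z = 2.5: A = (b + zy)y = (3.67 + 2.5×2.68)×2.68 = 27.79 m²; P = b + 2y√(1+z²) = 3.67 + 2×2.68×2.693 = 18.1 m. Hydraulic radius R = A/P = 27.79/18.1 = 1.535 m. Q_B = (1/0.034)·27.79·1.535^(2/3)·√0.00021 = 15.76 m³/s.
The larger discharge is 33.85 m³/s and the smaller is 15.76 m³/s; the ratio is 2.15.

2.15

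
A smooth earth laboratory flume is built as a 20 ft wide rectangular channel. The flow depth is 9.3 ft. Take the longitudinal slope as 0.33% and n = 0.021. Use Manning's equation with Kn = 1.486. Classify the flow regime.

subcritical

Flow area A = b·y = 20 × 9.3 = 186 ft². Wetted perimeter P = b + 2y = 20 + 2×9.3 = 38.6 ft.
Hydraulic radius R = A/P = 186/38.6 = 4.819 ft.
V = (1.486/n) R^(2/3) √S = (1.486/0.021) × 4.819^(2/3) × √0.0033 = 11.6 ft/s. Hydraulic depth D_h = A/T = 186/20 = 9.3 ft.
Froude number Fr = V/√(g·D_h) = 11.6/√(32.2×9.3) = 0.67, which is less than 1, so the flow is subcritical.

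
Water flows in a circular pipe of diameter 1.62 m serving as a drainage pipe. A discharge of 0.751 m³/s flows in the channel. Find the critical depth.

y_c = 0.427 m

At critical depth, Q² T / (g A³) = 1, i.e. A³/T = Q²/g = 0.751²/9.81 = 0.05749.
Trying y = 0.494 m: A³/T = 0.1009 — over.
Trying y = 0.326 m: A³/T = 0.01998 — short.
Trying y = 0.427 m: A³/T = 0.05731 — matches.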